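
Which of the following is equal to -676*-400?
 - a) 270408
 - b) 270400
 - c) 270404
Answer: b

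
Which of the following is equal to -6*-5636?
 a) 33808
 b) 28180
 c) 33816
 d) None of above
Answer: c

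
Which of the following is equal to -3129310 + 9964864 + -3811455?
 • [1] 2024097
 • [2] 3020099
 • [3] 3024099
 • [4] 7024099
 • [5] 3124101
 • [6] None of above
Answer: 3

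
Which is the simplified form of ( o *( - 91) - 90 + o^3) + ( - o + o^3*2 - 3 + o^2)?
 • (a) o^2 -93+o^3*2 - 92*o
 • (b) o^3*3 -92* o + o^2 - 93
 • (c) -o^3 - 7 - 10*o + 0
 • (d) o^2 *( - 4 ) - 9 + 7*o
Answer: b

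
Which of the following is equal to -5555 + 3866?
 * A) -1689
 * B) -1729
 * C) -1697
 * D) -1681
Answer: A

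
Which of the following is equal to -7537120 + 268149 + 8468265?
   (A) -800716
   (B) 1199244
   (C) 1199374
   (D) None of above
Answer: D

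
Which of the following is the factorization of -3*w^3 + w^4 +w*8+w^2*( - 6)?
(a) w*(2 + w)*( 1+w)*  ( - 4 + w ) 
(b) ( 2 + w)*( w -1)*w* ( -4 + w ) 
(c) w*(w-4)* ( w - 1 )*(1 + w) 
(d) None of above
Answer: b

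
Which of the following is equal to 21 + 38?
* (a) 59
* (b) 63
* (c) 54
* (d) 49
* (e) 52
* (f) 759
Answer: a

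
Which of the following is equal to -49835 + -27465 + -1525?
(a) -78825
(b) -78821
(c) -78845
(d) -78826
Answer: a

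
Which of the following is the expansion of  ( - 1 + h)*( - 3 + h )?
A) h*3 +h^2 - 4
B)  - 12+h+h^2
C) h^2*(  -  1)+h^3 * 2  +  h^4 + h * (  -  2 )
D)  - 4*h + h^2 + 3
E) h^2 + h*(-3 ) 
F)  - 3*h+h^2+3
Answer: D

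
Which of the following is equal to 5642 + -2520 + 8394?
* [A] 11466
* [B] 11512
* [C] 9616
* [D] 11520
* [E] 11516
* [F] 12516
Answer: E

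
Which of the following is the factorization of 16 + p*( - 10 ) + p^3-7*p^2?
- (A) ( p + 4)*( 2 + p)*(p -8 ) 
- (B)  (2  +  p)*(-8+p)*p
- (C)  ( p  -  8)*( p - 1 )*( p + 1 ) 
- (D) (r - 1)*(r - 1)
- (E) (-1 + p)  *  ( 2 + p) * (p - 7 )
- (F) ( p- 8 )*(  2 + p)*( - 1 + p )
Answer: F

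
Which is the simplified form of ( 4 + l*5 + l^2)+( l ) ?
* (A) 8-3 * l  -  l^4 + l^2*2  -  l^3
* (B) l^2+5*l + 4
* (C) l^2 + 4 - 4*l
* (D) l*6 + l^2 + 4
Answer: D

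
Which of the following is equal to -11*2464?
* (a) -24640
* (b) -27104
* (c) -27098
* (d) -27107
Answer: b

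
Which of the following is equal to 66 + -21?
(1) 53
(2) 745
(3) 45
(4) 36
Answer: 3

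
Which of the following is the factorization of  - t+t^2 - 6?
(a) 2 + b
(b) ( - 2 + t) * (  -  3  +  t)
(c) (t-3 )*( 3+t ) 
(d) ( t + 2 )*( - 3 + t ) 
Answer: d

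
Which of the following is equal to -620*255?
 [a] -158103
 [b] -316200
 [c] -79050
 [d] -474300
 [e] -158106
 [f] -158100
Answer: f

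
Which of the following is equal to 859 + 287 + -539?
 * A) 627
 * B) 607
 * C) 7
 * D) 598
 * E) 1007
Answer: B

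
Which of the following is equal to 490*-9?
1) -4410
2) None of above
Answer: 1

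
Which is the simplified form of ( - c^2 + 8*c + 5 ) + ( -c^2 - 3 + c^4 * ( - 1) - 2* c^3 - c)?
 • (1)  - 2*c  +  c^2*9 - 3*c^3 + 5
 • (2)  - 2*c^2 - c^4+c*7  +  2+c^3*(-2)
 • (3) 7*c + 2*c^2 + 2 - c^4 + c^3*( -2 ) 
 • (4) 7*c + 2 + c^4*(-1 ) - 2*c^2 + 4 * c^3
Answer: 2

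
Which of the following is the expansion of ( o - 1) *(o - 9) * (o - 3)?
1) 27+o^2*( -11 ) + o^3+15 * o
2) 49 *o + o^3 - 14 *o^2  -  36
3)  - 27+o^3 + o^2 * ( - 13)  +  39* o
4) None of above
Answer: 3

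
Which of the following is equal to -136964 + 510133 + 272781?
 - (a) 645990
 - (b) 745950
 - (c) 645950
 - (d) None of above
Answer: c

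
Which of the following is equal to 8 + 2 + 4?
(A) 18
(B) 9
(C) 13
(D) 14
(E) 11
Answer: D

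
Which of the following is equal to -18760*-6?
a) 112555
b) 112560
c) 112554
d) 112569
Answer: b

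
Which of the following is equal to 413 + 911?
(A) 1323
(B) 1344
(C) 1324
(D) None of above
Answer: C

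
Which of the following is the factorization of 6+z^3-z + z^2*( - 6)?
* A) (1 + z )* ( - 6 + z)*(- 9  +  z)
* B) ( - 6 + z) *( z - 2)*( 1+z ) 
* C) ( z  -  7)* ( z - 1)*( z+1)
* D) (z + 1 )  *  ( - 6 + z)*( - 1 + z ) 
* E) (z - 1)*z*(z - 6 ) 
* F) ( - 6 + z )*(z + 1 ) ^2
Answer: D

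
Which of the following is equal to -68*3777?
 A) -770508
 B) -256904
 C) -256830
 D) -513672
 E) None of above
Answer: E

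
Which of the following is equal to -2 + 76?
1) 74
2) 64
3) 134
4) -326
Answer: 1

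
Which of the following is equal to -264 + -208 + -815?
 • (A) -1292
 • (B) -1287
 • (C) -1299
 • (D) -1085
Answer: B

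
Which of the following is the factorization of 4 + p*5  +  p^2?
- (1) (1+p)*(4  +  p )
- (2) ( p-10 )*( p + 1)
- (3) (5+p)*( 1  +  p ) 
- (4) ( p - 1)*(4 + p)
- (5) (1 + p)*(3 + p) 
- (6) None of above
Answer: 1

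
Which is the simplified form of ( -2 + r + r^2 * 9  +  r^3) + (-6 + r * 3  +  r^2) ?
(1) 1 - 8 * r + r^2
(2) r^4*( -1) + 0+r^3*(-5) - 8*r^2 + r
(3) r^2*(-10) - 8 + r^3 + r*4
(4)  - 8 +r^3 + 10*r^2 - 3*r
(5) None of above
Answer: 5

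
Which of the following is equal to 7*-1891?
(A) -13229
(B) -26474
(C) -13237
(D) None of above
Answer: C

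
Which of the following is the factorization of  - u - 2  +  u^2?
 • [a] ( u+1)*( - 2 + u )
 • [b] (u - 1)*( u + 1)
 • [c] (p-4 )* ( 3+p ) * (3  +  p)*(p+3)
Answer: a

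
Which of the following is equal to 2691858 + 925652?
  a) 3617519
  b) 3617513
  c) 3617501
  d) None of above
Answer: d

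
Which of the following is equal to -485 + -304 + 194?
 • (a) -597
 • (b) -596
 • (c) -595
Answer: c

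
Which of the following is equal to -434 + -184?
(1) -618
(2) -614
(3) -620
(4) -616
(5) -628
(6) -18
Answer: 1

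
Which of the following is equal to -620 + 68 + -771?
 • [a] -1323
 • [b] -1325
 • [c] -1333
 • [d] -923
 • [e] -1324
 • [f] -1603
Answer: a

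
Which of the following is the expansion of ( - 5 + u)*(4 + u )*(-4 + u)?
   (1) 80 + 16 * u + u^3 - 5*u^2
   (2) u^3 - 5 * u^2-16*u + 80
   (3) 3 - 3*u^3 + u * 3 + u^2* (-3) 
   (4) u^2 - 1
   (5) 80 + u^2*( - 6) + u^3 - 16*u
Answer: 2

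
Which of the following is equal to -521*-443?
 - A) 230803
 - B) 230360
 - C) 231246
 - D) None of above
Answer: A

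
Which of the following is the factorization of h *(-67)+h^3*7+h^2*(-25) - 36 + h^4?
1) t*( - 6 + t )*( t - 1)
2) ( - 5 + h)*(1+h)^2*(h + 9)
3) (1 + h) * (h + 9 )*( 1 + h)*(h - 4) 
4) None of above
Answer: 3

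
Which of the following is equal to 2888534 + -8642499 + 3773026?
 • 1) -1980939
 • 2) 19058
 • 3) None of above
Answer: 1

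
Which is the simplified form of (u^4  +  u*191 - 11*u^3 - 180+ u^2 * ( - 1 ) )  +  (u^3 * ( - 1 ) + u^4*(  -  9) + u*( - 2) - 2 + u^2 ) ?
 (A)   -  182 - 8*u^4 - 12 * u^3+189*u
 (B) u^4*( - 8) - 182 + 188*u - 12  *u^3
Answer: A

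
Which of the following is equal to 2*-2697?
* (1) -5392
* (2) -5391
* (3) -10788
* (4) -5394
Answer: 4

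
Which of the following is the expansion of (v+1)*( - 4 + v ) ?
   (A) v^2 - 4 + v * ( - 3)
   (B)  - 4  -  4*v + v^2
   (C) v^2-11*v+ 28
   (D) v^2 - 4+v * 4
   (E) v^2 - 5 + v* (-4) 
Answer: A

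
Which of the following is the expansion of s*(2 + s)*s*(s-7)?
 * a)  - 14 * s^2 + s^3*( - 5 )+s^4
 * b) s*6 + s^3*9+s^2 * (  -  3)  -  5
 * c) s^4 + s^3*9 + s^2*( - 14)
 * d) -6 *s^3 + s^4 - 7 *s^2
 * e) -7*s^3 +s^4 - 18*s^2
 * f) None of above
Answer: a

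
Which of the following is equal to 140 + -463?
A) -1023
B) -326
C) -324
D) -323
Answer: D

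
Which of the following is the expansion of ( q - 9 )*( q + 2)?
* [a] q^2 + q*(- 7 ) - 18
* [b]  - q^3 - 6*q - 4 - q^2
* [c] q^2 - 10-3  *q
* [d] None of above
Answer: a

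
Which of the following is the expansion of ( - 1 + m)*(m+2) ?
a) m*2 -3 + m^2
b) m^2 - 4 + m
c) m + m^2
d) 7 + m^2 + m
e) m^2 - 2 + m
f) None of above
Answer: e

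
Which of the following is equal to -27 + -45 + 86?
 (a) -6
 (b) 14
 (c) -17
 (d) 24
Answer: b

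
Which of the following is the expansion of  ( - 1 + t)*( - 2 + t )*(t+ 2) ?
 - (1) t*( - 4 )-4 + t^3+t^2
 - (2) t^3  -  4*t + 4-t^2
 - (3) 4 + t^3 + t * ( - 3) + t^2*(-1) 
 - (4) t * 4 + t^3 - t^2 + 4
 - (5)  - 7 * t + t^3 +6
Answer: 2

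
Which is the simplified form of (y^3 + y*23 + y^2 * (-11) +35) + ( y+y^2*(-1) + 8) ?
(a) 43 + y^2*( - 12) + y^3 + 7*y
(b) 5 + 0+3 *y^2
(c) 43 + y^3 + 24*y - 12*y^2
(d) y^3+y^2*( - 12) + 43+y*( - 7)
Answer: c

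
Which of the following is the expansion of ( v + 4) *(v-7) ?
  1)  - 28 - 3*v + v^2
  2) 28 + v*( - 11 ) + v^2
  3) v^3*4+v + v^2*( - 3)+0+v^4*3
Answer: 1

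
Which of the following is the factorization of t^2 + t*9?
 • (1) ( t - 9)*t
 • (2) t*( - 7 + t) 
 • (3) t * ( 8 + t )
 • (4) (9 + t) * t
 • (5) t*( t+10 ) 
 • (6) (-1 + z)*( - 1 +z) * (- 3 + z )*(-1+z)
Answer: 4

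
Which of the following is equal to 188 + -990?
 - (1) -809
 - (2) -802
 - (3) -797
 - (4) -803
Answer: 2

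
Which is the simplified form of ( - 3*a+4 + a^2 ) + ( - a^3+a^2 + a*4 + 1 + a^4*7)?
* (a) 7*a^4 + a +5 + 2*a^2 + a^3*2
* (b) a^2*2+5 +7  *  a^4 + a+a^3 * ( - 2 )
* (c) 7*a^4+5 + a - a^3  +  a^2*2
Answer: c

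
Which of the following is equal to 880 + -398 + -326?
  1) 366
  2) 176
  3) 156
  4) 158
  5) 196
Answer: 3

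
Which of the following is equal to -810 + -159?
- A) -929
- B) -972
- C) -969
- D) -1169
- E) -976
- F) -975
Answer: C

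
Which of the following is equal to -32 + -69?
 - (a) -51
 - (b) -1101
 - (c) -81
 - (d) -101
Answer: d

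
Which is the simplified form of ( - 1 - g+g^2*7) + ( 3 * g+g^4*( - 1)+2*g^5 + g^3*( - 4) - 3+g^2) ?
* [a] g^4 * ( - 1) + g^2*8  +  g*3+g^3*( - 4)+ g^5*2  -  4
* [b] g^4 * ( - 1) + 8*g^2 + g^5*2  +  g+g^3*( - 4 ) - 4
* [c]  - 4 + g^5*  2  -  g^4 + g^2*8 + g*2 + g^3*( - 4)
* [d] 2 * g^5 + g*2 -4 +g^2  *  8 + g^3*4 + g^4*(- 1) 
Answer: c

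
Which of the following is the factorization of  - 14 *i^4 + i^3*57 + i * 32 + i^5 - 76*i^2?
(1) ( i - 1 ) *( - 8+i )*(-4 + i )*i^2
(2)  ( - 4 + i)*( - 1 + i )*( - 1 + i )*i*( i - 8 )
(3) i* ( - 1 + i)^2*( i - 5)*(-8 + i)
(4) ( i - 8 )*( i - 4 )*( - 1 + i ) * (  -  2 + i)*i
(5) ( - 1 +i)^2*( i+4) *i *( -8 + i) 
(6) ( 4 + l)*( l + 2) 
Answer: 2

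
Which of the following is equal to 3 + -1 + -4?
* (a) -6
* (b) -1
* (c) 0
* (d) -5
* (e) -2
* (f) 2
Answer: e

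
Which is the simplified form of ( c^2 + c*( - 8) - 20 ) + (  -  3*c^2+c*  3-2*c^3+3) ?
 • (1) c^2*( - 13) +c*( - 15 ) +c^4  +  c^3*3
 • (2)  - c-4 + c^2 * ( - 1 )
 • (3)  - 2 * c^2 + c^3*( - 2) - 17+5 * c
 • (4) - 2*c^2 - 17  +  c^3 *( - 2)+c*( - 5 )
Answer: 4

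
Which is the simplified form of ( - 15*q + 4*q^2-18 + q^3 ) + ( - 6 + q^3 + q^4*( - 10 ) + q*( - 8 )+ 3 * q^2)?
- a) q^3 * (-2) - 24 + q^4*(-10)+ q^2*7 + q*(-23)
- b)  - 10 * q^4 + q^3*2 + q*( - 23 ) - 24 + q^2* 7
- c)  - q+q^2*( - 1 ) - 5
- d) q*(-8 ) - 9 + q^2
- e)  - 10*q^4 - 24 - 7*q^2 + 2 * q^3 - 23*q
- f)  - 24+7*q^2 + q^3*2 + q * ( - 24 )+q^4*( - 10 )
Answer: b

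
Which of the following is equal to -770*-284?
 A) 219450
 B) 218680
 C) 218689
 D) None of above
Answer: B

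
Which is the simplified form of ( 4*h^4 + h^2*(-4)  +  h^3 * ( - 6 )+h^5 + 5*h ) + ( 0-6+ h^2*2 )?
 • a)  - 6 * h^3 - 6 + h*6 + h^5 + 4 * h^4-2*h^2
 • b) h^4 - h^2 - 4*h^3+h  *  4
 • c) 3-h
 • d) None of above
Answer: d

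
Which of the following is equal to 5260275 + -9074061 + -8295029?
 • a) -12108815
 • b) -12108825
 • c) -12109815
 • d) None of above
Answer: a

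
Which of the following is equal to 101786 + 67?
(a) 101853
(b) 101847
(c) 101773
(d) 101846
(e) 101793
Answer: a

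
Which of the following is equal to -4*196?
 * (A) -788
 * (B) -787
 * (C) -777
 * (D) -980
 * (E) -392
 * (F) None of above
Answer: F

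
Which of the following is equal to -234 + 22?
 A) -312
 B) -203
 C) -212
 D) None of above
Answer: C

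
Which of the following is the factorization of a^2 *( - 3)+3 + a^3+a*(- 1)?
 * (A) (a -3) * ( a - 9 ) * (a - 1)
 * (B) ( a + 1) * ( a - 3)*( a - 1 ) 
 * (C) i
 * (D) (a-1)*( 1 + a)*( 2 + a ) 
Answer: B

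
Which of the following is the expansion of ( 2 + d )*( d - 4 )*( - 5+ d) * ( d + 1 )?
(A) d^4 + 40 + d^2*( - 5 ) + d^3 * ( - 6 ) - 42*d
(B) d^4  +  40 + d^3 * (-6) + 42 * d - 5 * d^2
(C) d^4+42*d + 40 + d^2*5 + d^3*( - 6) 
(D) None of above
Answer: B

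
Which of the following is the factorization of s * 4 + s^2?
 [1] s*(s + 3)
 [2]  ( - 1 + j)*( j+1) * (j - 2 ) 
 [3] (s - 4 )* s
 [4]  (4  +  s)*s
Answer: 4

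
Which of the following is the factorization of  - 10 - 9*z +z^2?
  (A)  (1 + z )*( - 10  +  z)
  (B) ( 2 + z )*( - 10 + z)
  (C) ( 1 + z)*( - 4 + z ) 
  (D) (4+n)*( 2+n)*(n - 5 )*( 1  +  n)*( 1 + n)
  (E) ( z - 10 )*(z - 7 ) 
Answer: A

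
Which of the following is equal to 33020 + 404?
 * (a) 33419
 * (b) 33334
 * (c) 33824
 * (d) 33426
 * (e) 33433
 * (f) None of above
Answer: f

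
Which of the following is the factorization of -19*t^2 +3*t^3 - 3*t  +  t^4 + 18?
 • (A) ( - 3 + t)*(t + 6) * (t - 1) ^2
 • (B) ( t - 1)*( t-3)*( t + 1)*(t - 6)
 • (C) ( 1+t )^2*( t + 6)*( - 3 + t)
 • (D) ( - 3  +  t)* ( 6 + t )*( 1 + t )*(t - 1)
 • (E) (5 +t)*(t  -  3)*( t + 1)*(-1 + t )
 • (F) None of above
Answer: D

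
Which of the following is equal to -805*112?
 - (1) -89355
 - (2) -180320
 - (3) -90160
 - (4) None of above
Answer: 3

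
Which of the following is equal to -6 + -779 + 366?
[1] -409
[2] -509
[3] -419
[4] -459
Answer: 3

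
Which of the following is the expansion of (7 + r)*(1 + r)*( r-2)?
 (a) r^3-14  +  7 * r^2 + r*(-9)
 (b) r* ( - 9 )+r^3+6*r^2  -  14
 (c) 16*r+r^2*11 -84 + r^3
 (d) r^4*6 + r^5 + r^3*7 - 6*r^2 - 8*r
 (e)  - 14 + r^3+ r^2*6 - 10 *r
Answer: b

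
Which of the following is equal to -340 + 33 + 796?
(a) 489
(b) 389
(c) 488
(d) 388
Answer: a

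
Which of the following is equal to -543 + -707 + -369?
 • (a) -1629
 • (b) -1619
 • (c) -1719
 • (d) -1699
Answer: b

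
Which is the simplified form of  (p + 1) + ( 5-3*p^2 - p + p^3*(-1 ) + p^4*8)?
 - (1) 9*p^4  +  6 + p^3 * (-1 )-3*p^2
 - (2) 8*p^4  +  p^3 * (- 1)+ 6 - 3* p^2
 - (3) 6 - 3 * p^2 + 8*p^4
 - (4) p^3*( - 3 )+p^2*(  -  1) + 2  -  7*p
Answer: 2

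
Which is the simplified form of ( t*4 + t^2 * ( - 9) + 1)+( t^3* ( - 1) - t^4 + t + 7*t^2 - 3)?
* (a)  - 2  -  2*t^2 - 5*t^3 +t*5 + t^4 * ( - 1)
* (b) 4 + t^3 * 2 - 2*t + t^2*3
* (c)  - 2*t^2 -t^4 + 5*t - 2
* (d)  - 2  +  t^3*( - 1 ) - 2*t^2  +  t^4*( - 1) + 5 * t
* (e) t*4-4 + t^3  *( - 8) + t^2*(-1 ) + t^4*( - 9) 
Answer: d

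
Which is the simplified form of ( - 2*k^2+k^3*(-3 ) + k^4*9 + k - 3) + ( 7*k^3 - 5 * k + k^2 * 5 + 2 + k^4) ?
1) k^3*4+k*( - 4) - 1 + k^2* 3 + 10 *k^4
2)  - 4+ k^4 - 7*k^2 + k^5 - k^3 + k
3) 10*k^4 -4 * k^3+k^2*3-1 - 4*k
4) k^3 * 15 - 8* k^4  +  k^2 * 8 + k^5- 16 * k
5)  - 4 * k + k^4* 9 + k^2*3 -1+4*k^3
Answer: 1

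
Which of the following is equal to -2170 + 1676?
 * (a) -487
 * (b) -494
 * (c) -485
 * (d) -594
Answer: b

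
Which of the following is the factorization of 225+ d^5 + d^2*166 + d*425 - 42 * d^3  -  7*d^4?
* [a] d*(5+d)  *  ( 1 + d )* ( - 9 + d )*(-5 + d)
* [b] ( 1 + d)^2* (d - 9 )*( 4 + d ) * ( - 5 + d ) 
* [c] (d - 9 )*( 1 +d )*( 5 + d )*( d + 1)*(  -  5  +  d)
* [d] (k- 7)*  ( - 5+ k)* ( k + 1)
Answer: c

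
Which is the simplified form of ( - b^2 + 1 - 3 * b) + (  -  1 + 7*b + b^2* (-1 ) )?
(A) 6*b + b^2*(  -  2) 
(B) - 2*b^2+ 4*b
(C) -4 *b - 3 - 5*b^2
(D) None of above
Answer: B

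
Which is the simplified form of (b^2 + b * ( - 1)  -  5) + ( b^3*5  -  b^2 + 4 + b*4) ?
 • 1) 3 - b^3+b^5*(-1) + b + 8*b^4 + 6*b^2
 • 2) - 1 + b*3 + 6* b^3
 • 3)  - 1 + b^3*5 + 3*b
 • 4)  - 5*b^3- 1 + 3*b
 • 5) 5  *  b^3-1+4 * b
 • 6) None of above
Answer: 3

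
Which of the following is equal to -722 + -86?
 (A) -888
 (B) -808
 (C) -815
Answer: B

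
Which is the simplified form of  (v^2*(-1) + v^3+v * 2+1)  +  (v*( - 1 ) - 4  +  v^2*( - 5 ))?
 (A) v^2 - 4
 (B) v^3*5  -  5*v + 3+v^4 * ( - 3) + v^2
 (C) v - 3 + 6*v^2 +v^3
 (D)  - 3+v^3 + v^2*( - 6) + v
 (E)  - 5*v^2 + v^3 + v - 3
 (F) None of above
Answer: D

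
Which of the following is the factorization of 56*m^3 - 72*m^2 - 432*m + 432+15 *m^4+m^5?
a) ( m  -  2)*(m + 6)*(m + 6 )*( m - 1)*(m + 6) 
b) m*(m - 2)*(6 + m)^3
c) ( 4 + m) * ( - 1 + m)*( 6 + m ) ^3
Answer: a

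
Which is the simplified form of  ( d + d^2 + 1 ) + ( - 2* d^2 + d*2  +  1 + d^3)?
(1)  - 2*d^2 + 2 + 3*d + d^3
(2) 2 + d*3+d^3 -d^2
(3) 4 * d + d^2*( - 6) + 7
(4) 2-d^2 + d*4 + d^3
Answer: 2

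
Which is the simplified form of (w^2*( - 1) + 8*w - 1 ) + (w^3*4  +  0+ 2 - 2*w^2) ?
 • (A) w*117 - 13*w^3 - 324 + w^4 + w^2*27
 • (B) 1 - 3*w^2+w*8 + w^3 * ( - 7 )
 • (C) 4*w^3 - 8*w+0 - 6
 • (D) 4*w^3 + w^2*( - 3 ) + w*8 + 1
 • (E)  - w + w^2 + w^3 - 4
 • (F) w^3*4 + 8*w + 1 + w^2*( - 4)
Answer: D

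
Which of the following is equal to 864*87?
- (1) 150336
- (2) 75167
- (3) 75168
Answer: 3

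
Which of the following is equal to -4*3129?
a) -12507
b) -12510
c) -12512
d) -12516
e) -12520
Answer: d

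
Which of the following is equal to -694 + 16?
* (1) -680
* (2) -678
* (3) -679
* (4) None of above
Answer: 2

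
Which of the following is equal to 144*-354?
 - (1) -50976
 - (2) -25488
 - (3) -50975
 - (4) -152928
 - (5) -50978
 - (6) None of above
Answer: 1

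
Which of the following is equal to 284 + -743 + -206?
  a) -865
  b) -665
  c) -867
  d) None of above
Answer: b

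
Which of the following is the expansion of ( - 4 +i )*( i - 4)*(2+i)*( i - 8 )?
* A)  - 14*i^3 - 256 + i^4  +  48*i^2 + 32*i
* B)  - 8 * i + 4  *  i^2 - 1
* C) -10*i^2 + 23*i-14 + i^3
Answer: A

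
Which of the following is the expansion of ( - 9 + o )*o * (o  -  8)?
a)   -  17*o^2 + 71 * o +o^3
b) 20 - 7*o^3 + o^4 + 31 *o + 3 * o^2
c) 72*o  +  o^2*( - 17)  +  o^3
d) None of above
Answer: c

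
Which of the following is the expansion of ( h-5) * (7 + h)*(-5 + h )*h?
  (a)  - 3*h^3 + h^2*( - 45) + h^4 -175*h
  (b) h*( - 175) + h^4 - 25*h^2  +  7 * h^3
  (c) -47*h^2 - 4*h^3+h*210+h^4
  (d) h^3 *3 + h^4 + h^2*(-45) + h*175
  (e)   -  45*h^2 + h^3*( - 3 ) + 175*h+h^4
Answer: e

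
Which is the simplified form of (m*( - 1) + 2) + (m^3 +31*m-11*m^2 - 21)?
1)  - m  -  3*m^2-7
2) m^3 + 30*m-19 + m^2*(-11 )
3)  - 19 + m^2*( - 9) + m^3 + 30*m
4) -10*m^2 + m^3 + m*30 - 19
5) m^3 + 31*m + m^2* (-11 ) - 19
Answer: 2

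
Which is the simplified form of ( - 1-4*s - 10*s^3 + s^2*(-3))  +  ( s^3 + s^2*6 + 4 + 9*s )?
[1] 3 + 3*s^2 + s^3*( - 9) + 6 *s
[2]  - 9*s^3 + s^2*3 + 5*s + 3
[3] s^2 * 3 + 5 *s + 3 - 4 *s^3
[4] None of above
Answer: 2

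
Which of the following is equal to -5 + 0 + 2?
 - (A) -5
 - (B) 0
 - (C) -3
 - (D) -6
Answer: C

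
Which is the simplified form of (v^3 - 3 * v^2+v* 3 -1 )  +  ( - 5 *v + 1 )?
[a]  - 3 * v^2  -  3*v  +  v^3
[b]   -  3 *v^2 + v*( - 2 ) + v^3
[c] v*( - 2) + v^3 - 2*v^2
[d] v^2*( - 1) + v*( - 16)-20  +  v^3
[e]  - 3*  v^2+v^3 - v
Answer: b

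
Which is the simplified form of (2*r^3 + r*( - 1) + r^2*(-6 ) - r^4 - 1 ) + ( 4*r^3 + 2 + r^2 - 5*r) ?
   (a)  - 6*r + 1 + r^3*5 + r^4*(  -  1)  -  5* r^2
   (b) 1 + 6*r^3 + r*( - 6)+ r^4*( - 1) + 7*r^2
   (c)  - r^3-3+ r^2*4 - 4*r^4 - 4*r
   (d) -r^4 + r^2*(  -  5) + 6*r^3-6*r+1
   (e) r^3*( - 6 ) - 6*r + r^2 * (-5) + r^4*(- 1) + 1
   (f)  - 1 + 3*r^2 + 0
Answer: d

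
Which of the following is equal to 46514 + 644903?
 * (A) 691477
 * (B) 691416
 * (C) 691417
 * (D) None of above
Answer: C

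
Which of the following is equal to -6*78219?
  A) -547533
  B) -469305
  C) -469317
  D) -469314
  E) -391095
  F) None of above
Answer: D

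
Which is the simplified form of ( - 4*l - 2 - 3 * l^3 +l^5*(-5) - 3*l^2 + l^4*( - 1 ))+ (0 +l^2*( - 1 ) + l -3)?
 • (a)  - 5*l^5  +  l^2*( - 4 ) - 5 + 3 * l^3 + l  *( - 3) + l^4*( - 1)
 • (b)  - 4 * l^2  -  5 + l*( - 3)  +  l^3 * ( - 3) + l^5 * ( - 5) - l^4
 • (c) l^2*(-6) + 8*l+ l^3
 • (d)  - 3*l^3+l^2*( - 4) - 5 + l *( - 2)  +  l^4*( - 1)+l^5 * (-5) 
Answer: b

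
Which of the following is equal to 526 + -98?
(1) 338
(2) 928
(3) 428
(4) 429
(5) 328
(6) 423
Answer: 3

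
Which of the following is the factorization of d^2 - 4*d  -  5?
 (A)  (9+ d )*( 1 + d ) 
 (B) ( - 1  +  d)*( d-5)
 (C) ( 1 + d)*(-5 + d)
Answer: C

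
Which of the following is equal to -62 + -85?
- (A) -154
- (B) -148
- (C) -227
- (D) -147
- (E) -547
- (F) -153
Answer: D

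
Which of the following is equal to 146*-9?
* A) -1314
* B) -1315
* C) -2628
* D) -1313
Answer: A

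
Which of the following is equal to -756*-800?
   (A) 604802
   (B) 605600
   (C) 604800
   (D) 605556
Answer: C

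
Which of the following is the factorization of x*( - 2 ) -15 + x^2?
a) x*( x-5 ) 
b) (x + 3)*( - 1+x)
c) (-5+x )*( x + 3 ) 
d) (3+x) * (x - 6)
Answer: c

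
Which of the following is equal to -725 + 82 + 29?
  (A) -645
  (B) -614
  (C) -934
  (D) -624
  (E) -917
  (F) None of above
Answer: B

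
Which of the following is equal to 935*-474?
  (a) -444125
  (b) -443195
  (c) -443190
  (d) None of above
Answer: c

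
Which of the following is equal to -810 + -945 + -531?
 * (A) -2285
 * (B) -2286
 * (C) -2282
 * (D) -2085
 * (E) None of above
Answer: B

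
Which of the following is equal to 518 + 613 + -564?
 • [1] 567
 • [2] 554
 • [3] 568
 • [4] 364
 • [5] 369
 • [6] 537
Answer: 1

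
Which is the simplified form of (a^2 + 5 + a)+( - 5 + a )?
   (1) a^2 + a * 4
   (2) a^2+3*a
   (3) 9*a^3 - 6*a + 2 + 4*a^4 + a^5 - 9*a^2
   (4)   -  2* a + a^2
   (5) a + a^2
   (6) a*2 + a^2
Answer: 6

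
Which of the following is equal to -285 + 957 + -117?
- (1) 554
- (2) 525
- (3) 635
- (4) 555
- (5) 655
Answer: 4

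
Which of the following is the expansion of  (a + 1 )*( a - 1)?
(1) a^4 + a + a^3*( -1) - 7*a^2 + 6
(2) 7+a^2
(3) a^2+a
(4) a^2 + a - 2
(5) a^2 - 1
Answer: 5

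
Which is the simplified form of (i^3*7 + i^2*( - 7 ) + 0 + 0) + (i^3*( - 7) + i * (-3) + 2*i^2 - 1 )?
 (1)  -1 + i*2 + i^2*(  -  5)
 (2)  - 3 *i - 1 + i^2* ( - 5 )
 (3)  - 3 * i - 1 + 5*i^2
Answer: 2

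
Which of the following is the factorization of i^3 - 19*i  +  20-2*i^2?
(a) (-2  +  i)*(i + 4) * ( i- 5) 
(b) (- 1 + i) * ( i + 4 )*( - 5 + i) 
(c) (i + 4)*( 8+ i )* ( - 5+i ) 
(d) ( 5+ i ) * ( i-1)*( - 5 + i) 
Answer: b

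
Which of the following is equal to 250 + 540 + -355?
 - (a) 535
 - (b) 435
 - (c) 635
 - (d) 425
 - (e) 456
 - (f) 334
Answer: b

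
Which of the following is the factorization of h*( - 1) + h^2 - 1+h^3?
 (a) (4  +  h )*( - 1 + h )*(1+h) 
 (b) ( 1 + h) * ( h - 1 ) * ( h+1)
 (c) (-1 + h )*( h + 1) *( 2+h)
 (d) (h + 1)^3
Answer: b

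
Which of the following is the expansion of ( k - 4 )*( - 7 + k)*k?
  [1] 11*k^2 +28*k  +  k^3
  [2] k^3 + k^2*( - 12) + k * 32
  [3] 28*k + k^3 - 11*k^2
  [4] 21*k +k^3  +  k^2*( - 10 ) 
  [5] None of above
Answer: 3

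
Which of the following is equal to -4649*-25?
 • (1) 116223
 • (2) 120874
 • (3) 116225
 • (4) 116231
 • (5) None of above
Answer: 3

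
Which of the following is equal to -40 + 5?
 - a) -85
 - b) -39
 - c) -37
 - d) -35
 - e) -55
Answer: d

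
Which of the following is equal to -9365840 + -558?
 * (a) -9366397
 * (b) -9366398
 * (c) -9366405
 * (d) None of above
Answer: b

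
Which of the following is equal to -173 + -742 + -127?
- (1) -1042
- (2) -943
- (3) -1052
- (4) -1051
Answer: 1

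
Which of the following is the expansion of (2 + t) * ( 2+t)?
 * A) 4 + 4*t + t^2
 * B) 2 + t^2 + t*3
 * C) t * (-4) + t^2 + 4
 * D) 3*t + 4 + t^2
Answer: A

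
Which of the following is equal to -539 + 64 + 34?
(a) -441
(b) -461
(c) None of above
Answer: a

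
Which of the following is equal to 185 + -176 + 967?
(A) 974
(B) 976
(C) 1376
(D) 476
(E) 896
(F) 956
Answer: B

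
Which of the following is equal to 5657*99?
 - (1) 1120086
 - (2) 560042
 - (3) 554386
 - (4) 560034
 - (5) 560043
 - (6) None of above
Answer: 5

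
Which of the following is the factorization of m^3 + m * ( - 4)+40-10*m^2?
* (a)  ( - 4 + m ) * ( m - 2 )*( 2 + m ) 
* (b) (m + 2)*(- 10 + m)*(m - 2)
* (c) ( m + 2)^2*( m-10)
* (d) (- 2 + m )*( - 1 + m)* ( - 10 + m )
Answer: b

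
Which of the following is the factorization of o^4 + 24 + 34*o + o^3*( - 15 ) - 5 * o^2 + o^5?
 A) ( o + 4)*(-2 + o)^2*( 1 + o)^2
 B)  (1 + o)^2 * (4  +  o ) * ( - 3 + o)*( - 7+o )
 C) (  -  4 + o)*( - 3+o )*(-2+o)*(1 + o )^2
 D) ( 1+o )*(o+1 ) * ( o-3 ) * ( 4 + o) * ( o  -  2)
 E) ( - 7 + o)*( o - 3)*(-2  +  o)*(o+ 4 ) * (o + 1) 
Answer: D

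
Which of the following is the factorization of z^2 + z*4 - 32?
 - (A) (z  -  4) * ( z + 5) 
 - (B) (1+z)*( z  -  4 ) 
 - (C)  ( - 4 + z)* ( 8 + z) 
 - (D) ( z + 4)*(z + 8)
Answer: C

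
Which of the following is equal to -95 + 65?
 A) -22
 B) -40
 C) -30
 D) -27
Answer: C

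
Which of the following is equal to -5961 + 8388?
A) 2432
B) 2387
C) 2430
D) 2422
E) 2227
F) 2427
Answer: F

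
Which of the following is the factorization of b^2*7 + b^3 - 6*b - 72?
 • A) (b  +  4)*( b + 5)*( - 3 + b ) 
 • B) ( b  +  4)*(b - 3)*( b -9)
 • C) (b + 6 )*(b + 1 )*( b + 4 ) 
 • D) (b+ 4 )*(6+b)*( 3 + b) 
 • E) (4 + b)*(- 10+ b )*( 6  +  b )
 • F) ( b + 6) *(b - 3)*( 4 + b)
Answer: F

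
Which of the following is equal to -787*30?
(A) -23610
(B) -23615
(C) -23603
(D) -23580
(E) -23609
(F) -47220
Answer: A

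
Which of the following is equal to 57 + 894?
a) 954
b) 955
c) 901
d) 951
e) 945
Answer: d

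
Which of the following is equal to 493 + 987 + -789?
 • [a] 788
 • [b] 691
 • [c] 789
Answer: b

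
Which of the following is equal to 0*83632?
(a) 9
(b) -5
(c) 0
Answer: c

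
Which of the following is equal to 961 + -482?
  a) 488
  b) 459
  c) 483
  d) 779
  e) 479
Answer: e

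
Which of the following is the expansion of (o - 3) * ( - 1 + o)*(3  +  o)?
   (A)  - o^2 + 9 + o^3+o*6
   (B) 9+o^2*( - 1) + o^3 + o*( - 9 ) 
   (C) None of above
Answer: B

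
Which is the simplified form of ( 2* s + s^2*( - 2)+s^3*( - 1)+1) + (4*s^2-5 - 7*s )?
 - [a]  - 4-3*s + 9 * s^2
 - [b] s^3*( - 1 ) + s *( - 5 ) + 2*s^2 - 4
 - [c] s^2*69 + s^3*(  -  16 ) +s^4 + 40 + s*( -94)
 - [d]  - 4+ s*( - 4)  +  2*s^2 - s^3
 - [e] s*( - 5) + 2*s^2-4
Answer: b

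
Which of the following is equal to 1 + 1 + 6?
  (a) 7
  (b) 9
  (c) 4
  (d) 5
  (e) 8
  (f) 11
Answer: e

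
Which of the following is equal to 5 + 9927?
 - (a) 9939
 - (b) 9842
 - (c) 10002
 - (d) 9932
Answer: d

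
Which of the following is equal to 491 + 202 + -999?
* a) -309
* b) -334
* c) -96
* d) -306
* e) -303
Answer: d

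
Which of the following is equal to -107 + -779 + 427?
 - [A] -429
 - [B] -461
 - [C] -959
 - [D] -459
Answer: D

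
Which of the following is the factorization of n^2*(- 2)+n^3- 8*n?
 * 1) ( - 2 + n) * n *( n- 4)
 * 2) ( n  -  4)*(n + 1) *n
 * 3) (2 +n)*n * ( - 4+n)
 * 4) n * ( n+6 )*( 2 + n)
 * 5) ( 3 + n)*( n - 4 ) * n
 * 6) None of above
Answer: 3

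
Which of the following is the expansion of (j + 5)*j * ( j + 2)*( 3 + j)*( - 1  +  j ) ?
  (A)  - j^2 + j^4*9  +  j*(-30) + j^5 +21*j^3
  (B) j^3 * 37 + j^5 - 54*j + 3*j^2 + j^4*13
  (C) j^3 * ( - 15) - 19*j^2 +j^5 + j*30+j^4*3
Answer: A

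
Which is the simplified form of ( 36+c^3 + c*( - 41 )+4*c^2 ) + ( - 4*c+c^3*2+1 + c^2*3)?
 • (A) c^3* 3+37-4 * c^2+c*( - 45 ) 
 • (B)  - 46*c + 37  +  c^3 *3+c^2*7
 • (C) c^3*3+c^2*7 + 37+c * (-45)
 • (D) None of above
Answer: C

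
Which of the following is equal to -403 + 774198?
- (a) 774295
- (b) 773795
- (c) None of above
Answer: b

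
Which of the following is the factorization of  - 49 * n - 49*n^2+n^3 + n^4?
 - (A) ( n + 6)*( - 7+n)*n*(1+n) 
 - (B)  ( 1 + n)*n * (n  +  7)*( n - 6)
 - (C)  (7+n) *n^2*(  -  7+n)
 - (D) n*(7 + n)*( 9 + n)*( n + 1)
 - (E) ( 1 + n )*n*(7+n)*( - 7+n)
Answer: E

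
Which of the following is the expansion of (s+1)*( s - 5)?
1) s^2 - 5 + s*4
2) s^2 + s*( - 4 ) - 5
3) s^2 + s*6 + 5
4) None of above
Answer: 2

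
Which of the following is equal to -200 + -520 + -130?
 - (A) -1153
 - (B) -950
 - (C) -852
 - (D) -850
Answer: D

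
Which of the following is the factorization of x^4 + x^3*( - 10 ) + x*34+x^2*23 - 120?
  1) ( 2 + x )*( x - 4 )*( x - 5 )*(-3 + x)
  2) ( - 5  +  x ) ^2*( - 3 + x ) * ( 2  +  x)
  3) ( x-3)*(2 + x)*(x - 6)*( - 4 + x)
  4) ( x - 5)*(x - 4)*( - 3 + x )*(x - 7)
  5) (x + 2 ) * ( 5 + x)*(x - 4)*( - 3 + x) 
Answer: 1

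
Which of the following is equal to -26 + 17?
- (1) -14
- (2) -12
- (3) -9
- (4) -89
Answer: 3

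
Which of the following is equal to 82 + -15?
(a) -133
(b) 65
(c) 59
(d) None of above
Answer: d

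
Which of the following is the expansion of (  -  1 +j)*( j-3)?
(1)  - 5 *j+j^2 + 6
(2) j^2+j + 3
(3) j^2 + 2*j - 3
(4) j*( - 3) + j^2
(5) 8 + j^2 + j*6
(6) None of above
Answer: 6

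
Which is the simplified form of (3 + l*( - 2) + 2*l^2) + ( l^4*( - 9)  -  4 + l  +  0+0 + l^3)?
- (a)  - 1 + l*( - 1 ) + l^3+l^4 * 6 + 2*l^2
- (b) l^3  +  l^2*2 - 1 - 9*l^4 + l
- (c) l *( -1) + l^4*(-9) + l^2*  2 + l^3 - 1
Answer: c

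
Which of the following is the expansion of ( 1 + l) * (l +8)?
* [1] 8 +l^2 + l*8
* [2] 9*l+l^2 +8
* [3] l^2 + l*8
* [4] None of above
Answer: 2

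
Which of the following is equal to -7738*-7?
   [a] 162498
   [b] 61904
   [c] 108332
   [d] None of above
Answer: d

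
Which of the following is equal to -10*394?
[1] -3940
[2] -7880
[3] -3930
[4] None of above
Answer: 1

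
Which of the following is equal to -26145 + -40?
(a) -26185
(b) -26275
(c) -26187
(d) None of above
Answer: a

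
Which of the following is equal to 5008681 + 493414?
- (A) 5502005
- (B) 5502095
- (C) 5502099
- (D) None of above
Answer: B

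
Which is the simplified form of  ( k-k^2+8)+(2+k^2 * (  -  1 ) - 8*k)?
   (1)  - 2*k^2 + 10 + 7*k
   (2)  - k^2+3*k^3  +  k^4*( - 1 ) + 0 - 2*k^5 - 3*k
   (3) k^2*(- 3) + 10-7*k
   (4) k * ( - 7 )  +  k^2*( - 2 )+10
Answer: 4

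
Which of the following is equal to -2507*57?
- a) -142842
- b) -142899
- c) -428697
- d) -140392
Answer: b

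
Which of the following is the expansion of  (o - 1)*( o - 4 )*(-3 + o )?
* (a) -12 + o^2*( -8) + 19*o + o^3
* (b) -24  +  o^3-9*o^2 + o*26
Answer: a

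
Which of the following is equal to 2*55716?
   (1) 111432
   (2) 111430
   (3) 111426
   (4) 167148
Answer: 1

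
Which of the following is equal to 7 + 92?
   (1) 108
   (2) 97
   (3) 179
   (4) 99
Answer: 4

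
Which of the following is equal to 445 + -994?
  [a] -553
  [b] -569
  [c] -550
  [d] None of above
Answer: d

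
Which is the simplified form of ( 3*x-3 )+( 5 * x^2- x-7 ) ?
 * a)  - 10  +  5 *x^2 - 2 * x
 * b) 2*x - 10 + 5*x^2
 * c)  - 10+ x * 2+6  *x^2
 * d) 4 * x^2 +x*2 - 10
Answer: b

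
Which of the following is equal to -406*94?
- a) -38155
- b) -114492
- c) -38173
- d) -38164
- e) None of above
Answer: d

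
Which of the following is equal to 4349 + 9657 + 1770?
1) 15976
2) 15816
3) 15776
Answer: 3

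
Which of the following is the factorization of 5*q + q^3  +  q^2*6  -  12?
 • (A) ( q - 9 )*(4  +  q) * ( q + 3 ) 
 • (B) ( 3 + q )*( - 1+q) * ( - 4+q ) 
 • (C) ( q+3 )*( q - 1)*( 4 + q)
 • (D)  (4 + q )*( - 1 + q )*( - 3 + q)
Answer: C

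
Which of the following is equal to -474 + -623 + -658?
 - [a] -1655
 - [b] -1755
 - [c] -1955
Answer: b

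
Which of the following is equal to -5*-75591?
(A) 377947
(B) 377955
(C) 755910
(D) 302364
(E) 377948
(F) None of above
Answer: B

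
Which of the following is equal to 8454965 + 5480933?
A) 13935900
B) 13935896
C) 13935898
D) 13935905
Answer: C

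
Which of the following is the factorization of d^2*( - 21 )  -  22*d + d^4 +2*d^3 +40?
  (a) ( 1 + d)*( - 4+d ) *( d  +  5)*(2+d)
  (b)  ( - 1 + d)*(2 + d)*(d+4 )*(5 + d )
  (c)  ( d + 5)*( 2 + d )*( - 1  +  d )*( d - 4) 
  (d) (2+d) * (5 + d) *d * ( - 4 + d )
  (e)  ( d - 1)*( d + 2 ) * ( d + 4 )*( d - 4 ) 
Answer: c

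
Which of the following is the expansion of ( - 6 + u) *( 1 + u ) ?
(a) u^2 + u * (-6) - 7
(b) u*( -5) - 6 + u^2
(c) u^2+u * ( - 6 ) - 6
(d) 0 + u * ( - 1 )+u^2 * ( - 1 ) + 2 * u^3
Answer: b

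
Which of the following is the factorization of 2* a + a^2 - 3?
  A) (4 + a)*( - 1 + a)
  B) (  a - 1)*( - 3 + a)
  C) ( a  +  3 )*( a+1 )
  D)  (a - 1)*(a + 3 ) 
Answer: D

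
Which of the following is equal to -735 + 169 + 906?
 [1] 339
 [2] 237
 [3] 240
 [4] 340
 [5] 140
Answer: 4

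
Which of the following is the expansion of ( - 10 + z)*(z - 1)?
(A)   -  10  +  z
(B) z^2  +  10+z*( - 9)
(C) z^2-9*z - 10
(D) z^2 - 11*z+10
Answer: D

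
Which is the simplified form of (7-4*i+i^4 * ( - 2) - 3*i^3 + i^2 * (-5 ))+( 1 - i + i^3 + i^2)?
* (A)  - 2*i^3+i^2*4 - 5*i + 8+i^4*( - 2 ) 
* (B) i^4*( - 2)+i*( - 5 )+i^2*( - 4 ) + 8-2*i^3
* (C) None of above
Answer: B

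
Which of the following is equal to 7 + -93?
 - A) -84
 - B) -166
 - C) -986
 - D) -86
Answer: D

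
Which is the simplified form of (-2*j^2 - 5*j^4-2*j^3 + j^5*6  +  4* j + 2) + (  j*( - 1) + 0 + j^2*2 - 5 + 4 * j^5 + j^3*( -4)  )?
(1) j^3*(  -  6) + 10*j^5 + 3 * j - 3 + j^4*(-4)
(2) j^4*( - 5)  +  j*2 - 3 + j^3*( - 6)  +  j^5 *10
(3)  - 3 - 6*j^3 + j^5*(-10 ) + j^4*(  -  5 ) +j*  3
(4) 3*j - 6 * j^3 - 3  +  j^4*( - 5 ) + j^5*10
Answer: 4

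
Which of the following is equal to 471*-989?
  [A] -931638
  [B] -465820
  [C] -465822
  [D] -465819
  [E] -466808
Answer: D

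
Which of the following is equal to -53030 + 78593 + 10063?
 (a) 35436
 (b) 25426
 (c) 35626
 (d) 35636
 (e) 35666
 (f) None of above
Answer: c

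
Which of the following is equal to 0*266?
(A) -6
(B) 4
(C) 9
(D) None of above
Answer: D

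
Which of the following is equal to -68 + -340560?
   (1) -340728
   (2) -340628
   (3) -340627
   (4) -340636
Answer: 2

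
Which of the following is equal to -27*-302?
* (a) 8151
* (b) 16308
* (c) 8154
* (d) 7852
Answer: c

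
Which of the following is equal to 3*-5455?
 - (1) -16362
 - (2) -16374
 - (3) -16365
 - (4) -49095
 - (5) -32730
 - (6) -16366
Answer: 3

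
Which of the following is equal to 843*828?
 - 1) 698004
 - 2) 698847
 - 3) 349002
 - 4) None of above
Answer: 1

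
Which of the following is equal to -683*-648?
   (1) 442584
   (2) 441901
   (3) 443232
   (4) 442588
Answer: 1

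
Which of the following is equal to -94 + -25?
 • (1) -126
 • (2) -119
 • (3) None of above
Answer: 2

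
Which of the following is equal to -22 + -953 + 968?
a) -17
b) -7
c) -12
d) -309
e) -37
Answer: b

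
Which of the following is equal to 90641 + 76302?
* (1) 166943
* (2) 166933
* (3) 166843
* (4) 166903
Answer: 1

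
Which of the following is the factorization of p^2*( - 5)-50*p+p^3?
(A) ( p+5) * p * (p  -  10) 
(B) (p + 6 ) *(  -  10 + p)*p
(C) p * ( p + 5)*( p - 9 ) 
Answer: A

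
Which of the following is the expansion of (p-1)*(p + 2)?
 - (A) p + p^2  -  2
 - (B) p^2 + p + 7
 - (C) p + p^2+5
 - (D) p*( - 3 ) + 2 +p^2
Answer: A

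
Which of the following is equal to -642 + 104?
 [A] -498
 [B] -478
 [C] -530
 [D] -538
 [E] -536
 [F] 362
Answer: D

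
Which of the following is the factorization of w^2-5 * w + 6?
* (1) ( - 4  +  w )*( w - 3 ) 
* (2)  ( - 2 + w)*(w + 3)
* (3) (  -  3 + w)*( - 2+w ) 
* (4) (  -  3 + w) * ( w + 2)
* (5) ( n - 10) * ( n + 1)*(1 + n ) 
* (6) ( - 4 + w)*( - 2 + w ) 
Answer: 3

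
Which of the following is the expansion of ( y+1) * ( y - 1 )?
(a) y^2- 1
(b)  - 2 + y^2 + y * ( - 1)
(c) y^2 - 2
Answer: a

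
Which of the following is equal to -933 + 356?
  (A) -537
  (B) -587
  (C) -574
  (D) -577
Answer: D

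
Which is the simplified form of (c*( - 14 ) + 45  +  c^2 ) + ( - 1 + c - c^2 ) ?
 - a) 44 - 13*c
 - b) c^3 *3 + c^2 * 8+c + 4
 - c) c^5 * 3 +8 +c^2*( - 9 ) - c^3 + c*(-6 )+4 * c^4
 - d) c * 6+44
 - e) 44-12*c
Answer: a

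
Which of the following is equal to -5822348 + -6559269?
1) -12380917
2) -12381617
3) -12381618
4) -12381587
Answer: 2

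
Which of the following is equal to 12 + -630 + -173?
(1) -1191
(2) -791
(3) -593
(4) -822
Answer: 2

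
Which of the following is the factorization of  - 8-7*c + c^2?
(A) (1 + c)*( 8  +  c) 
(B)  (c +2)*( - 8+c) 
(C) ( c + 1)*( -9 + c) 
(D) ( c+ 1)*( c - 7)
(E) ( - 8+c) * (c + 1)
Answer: E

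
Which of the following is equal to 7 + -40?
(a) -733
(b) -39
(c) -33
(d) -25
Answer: c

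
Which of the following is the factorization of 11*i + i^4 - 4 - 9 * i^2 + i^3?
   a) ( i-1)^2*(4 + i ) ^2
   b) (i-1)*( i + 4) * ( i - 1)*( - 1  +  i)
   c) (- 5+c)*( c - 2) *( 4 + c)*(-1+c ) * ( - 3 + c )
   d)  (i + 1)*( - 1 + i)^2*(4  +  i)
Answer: b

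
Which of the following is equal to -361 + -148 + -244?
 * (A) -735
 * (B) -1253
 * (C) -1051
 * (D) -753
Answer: D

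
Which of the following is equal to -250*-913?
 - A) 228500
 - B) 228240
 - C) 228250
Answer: C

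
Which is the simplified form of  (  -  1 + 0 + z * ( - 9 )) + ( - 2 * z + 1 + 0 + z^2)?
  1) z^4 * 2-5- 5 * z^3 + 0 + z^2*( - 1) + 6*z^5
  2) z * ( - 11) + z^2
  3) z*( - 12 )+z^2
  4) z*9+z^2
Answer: 2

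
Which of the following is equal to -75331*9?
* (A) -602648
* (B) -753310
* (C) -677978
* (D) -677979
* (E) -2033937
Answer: D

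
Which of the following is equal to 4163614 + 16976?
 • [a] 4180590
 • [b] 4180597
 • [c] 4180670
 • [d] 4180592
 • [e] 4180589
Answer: a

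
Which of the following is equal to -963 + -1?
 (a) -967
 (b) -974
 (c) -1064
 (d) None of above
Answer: d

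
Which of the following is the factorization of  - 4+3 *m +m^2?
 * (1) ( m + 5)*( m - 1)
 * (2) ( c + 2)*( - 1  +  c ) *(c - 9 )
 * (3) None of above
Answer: 3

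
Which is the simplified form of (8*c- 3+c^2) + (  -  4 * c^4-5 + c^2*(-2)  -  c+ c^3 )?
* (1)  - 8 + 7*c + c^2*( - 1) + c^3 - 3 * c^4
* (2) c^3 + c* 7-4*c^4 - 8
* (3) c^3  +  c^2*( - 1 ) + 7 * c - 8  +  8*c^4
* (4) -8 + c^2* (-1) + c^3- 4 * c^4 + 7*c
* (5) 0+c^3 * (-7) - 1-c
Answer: 4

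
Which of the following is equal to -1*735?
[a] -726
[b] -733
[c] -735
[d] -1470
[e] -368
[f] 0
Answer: c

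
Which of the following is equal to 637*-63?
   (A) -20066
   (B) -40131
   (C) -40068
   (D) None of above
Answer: B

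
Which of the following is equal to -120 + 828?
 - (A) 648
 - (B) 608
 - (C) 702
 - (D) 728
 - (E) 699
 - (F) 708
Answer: F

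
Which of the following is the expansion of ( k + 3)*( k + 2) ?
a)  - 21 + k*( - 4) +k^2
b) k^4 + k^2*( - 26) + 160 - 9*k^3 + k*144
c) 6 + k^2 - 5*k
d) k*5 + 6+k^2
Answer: d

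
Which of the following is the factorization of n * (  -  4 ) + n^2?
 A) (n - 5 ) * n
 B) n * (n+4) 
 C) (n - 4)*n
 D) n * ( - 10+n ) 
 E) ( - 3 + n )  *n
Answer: C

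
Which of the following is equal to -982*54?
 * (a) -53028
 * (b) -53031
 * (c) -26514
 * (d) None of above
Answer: a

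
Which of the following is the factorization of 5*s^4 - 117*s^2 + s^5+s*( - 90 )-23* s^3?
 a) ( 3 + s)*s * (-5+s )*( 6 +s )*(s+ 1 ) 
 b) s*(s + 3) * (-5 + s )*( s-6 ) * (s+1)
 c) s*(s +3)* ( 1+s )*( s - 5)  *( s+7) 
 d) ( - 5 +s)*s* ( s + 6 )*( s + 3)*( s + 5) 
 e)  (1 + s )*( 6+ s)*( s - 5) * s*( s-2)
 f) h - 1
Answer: a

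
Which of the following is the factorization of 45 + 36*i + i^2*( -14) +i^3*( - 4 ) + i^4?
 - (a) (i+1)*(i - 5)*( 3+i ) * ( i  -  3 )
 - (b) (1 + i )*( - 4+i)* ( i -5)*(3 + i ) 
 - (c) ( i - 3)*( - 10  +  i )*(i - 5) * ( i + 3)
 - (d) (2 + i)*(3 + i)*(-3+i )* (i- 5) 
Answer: a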